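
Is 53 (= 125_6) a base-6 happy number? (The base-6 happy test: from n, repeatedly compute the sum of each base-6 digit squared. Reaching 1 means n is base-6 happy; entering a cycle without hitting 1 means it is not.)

53 = (1,2,5)_6 → 1² + 2² + 5² = 30
30 = (5,0)_6 → 5² + 0² = 25
25 = (4,1)_6 → 4² + 1² = 17
17 = (2,5)_6 → 2² + 5² = 29
29 = (4,5)_6 → 4² + 5² = 41
41 = (1,0,5)_6 → 1² + 0² + 5² = 26
26 = (4,2)_6 → 4² + 2² = 20
20 = (3,2)_6 → 3² + 2² = 13
13 = (2,1)_6 → 2² + 1² = 5
5 = (5)_6 → 5² = 25  — 25 already seen; the sequence cycles without reaching 1.

not base-6 happy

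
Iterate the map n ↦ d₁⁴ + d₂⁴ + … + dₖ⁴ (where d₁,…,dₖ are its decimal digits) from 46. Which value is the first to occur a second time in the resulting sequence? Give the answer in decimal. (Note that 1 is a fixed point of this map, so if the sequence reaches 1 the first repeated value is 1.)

46 → 4⁴ + 6⁴ = 256 + 1296 = 1552
1552 → 1⁴ + 5⁴ + 5⁴ + 2⁴ = 1 + 625 + 625 + 16 = 1267
1267 → 1⁴ + 2⁴ + 6⁴ + 7⁴ = 1 + 16 + 1296 + 2401 = 3714
3714 → 3⁴ + 7⁴ + 1⁴ + 4⁴ = 81 + 2401 + 1 + 256 = 2739
2739 → 2⁴ + 7⁴ + 3⁴ + 9⁴ = 16 + 2401 + 81 + 6561 = 9059
9059 → 9⁴ + 0⁴ + 5⁴ + 9⁴ = 6561 + 0 + 625 + 6561 = 13747
13747 → 1⁴ + 3⁴ + 7⁴ + 4⁴ + 7⁴ = 1 + 81 + 2401 + 256 + 2401 = 5140
5140 → 5⁴ + 1⁴ + 4⁴ + 0⁴ = 625 + 1 + 256 + 0 = 882
882 → 8⁴ + 8⁴ + 2⁴ = 4096 + 4096 + 16 = 8208
8208 → 8⁴ + 2⁴ + 0⁴ + 8⁴ = 4096 + 16 + 0 + 4096 = 8208  — 8208 already appeared earlier.

8208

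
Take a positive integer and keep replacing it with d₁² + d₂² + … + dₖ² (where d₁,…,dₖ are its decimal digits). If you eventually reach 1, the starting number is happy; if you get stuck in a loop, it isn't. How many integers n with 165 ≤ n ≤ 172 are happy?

1

165: 165 → 62 → 40 → 16 → 37 → 58 → 89 → 145 → 42 → 20 → 4 → 16  (repeats 16)
166: 166 → 73 → 58 → 89 → 145 → 42 → 20 → 4 → 16 → 37 → 58  (repeats 58)
167: 167 → 86 → 100 → 1  (reaches 1)
168: 168 → 101 → 2 → 4 → 16 → 37 → 58 → 89 → 145 → 42 → 20 → 4  (repeats 4)
169: 169 → 118 → 66 → 72 → 53 → 34 → 25 → 29 → 85 → 89 → 145 → 42 → 20 → 4 → 16 → 37 → 58 → 89  (repeats 89)
170: 170 → 50 → 25 → 29 → 85 → 89 → 145 → 42 → 20 → 4 → 16 → 37 → 58 → 89  (repeats 89)
171: 171 → 51 → 26 → 40 → 16 → 37 → 58 → 89 → 145 → 42 → 20 → 4 → 16  (repeats 16)
172: 172 → 54 → 41 → 17 → 50 → 25 → 29 → 85 → 89 → 145 → 42 → 20 → 4 → 16 → 37 → 58 → 89  (repeats 89)
happy: 167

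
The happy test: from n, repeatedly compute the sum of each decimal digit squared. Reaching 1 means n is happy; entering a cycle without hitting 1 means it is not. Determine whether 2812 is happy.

not happy

2812 → 2² + 8² + 1² + 2² = 4 + 64 + 1 + 4 = 73
73 → 7² + 3² = 49 + 9 = 58
58 → 5² + 8² = 25 + 64 = 89
89 → 8² + 9² = 64 + 81 = 145
145 → 1² + 4² + 5² = 1 + 16 + 25 = 42
42 → 4² + 2² = 16 + 4 = 20
20 → 2² + 0² = 4 + 0 = 4
4 → 4² = 16
16 → 1² + 6² = 1 + 36 = 37
37 → 3² + 7² = 9 + 49 = 58  — 58 already seen; the sequence cycles without reaching 1.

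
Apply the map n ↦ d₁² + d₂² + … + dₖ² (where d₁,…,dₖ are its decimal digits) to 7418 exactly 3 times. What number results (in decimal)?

7418 → 7² + 4² + 1² + 8² = 49 + 16 + 1 + 64 = 130
130 → 1² + 3² + 0² = 1 + 9 + 0 = 10
10 → 1² + 0² = 1 + 0 = 1

1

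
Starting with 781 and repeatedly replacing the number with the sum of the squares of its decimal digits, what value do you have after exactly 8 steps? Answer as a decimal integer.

781 → 7² + 8² + 1² = 114
114 → 1² + 1² + 4² = 18
18 → 1² + 8² = 65
65 → 6² + 5² = 61
61 → 6² + 1² = 37
37 → 3² + 7² = 58
58 → 5² + 8² = 89
89 → 8² + 9² = 145

145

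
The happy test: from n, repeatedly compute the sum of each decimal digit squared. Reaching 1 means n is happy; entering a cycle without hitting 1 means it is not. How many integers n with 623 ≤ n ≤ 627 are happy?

1

623: 623 → 49 → 97 → 130 → 10 → 1  (reaches 1)
624: 624 → 56 → 61 → 37 → 58 → 89 → 145 → 42 → 20 → 4 → 16 → 37  (repeats 37)
625: 625 → 65 → 61 → 37 → 58 → 89 → 145 → 42 → 20 → 4 → 16 → 37  (repeats 37)
626: 626 → 76 → 85 → 89 → 145 → 42 → 20 → 4 → 16 → 37 → 58 → 89  (repeats 89)
627: 627 → 89 → 145 → 42 → 20 → 4 → 16 → 37 → 58 → 89  (repeats 89)
happy: 623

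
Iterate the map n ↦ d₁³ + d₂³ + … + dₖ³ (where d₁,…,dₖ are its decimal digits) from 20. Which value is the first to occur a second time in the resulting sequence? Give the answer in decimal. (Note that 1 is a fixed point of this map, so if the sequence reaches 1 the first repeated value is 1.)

20 → 2³ + 0³ = 8
8 → 8³ = 512
512 → 5³ + 1³ + 2³ = 134
134 → 1³ + 3³ + 4³ = 92
92 → 9³ + 2³ = 737
737 → 7³ + 3³ + 7³ = 713
713 → 7³ + 1³ + 3³ = 371
371 → 3³ + 7³ + 1³ = 371  — 371 already appeared earlier.

371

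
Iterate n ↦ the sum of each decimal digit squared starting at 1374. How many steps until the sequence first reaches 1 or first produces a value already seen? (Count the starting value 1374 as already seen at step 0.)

1374 → 1² + 3² + 7² + 4² = 1 + 9 + 49 + 16 = 75
75 → 7² + 5² = 49 + 25 = 74
74 → 7² + 4² = 49 + 16 = 65
65 → 6² + 5² = 36 + 25 = 61
61 → 6² + 1² = 36 + 1 = 37
37 → 3² + 7² = 9 + 49 = 58
58 → 5² + 8² = 25 + 64 = 89
89 → 8² + 9² = 64 + 81 = 145
145 → 1² + 4² + 5² = 1 + 16 + 25 = 42
42 → 4² + 2² = 16 + 4 = 20
20 → 2² + 0² = 4 + 0 = 4
4 → 4² = 16
16 → 1² + 6² = 1 + 36 = 37  — 37 repeats.
That took 13 steps.

13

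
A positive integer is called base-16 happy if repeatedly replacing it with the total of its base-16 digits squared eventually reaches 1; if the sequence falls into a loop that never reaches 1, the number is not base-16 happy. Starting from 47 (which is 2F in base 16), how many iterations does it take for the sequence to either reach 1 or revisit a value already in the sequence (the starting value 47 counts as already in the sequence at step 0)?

47 = (2,15)_16 → 229
229 = (14,5)_16 → 221
221 = (13,13)_16 → 338
338 = (1,5,2)_16 → 30
30 = (1,14)_16 → 197
197 = (12,5)_16 → 169
169 = (10,9)_16 → 181
181 = (11,5)_16 → 146
146 = (9,2)_16 → 85
85 = (5,5)_16 → 50
50 = (3,2)_16 → 13
13 = (13)_16 → 169  — 169 repeats.
That took 12 steps.

12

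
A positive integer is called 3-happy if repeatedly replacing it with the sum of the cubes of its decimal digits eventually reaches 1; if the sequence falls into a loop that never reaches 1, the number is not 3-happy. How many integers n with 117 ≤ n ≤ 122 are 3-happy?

1

117: 117 → 345 → 216 → 225 → 141 → 66 → 432 → 99 → 1458 → 702 → 351 → 153 → 153  (repeats 153)
118: 118 → 514 → 190 → 730 → 370 → 370  (repeats 370)
119: 119 → 731 → 371 → 371  (repeats 371)
120: 120 → 9 → 729 → 1080 → 513 → 153 → 153  (repeats 153)
121: 121 → 10 → 1  (reaches 1)
122: 122 → 17 → 344 → 155 → 251 → 134 → 92 → 737 → 713 → 371 → 371  (repeats 371)
3-happy: 121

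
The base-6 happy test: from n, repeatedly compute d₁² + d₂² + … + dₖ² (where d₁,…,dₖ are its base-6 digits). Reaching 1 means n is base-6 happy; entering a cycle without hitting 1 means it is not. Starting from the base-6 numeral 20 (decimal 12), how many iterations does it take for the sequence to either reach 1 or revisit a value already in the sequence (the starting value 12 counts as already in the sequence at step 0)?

12 = (2,0)_6 → 2² + 0² = 4 + 0 = 4
4 = (4)_6 → 4² = 16
16 = (2,4)_6 → 2² + 4² = 4 + 16 = 20
20 = (3,2)_6 → 3² + 2² = 9 + 4 = 13
13 = (2,1)_6 → 2² + 1² = 4 + 1 = 5
5 = (5)_6 → 5² = 25
25 = (4,1)_6 → 4² + 1² = 16 + 1 = 17
17 = (2,5)_6 → 2² + 5² = 4 + 25 = 29
29 = (4,5)_6 → 4² + 5² = 16 + 25 = 41
41 = (1,0,5)_6 → 1² + 0² + 5² = 1 + 0 + 25 = 26
26 = (4,2)_6 → 4² + 2² = 16 + 4 = 20  — 20 repeats.
That took 11 steps.

11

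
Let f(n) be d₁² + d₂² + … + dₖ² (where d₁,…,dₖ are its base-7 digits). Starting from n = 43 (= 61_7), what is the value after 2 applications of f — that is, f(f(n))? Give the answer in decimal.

29

43 = (6,1)_7 → 37
37 = (5,2)_7 → 29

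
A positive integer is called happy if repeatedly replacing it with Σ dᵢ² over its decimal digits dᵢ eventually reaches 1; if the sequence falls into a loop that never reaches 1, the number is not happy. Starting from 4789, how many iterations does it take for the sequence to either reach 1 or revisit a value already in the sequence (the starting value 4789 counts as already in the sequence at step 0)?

14

4789 → 4² + 7² + 8² + 9² = 16 + 49 + 64 + 81 = 210
210 → 2² + 1² + 0² = 4 + 1 + 0 = 5
5 → 5² = 25
25 → 2² + 5² = 4 + 25 = 29
29 → 2² + 9² = 4 + 81 = 85
85 → 8² + 5² = 64 + 25 = 89
89 → 8² + 9² = 64 + 81 = 145
145 → 1² + 4² + 5² = 1 + 16 + 25 = 42
42 → 4² + 2² = 16 + 4 = 20
20 → 2² + 0² = 4 + 0 = 4
4 → 4² = 16
16 → 1² + 6² = 1 + 36 = 37
37 → 3² + 7² = 9 + 49 = 58
58 → 5² + 8² = 25 + 64 = 89  — 89 repeats.
That took 14 steps.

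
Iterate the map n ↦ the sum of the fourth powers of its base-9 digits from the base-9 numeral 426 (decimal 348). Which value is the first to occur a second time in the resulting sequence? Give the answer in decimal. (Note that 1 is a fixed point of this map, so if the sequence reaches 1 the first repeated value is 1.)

348 = (4,2,6)_9 → 4⁴ + 2⁴ + 6⁴ = 1568
1568 = (2,1,3,2)_9 → 2⁴ + 1⁴ + 3⁴ + 2⁴ = 114
114 = (1,3,6)_9 → 1⁴ + 3⁴ + 6⁴ = 1378
1378 = (1,8,0,1)_9 → 1⁴ + 8⁴ + 0⁴ + 1⁴ = 4098
4098 = (5,5,5,3)_9 → 5⁴ + 5⁴ + 5⁴ + 3⁴ = 1956
1956 = (2,6,1,3)_9 → 2⁴ + 6⁴ + 1⁴ + 3⁴ = 1394
1394 = (1,8,1,8)_9 → 1⁴ + 8⁴ + 1⁴ + 8⁴ = 8194
8194 = (1,2,2,1,4)_9 → 1⁴ + 2⁴ + 2⁴ + 1⁴ + 4⁴ = 290
290 = (3,5,2)_9 → 3⁴ + 5⁴ + 2⁴ = 722
722 = (8,8,2)_9 → 8⁴ + 8⁴ + 2⁴ = 8208
8208 = (1,2,2,3,0)_9 → 1⁴ + 2⁴ + 2⁴ + 3⁴ + 0⁴ = 114  — 114 already appeared earlier.

114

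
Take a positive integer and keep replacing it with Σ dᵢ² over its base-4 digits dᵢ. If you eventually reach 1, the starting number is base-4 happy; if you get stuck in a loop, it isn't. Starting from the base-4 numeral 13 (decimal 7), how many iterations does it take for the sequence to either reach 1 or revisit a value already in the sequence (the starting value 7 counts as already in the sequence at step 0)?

4

7 = (1,3)_4 → 1² + 3² = 10
10 = (2,2)_4 → 2² + 2² = 8
8 = (2,0)_4 → 2² + 0² = 4
4 = (1,0)_4 → 1² + 0² = 1  — reached 1.
That took 4 steps.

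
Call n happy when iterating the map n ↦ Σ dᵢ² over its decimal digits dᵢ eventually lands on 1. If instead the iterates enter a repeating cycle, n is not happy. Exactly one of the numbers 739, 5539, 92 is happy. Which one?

739: 739 → 139 → 91 → 82 → 68 → 100 → 1  — reaches 1 (happy)
5539: 5539 → 140 → 17 → 50 → 25 → 29 → 85 → 89 → 145 → 42 → 20 → 4 → 16 → 37 → 58 → 89  — repeats 89 (not happy)
92: 92 → 85 → 89 → 145 → 42 → 20 → 4 → 16 → 37 → 58 → 89  — repeats 89 (not happy)

739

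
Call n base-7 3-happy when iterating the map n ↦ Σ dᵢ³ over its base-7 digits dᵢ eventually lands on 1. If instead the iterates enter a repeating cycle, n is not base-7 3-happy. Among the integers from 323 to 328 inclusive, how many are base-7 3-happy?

1

323: 323 → 281 → 251 → 341 → 557 → 137 → 197 → 65 → 17 → 35 → 125 → 251  (repeats 251)
324: 324 → 288 → 342 → 648 → 282 → 258 → 342  (repeats 342)
325: 325 → 307 → 433 → 343 → 1  (reaches 1)
326: 326 → 344 → 2 → 8 → 2  (repeats 2)
327: 327 → 405 → 219 → 99 → 9 → 9  (repeats 9)
328: 328 → 496 → 244 → 496  (repeats 496)
base-7 3-happy: 325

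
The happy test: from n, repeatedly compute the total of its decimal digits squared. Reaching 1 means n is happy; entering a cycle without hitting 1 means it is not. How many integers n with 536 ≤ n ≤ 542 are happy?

1

536: 536 → 70 → 49 → 97 → 130 → 10 → 1  — happy
537: 537 → 83 → 73 → 58 → 89 → 145 → 42 → 20 → 4 → 16 → 37 → 58  — not happy
538: 538 → 98 → 145 → 42 → 20 → 4 → 16 → 37 → 58 → 89 → 145  — not happy
539: 539 → 115 → 27 → 53 → 34 → 25 → 29 → 85 → 89 → 145 → 42 → 20 → 4 → 16 → 37 → 58 → 89  — not happy
540: 540 → 41 → 17 → 50 → 25 → 29 → 85 → 89 → 145 → 42 → 20 → 4 → 16 → 37 → 58 → 89  — not happy
541: 541 → 42 → 20 → 4 → 16 → 37 → 58 → 89 → 145 → 42  — not happy
542: 542 → 45 → 41 → 17 → 50 → 25 → 29 → 85 → 89 → 145 → 42 → 20 → 4 → 16 → 37 → 58 → 89  — not happy
happy: 536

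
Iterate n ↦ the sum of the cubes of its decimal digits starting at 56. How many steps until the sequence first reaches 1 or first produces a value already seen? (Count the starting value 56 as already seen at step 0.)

56 → 341
341 → 92
92 → 737
737 → 713
713 → 371
371 → 371  — 371 repeats.
That took 6 steps.

6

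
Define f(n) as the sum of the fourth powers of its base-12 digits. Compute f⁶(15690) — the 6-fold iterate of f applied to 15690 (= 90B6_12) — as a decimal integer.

1824

15690 = (9,0,11,6)_12 → 9⁴ + 0⁴ + 11⁴ + 6⁴ = 6561 + 0 + 14641 + 1296 = 22498
22498 = (1,1,0,2,10)_12 → 1⁴ + 1⁴ + 0⁴ + 2⁴ + 10⁴ = 1 + 1 + 0 + 16 + 10000 = 10018
10018 = (5,9,6,10)_12 → 5⁴ + 9⁴ + 6⁴ + 10⁴ = 625 + 6561 + 1296 + 10000 = 18482
18482 = (10,8,4,2)_12 → 10⁴ + 8⁴ + 4⁴ + 2⁴ = 10000 + 4096 + 256 + 16 = 14368
14368 = (8,3,9,4)_12 → 8⁴ + 3⁴ + 9⁴ + 4⁴ = 4096 + 81 + 6561 + 256 = 10994
10994 = (6,4,4,2)_12 → 6⁴ + 4⁴ + 4⁴ + 2⁴ = 1296 + 256 + 256 + 16 = 1824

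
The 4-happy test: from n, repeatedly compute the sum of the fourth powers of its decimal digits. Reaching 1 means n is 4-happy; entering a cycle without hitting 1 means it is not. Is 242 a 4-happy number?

not 4-happy

242 → 2⁴ + 4⁴ + 2⁴ = 288
288 → 2⁴ + 8⁴ + 8⁴ = 8208
8208 → 8⁴ + 2⁴ + 0⁴ + 8⁴ = 8208  — 8208 already seen; the sequence cycles without reaching 1.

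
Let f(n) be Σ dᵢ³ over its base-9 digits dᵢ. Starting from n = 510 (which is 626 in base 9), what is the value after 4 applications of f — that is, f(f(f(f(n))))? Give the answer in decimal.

128

510 = (6,2,6)_9 → 6³ + 2³ + 6³ = 216 + 8 + 216 = 440
440 = (5,3,8)_9 → 5³ + 3³ + 8³ = 125 + 27 + 512 = 664
664 = (8,1,7)_9 → 8³ + 1³ + 7³ = 512 + 1 + 343 = 856
856 = (1,1,5,1)_9 → 1³ + 1³ + 5³ + 1³ = 1 + 1 + 125 + 1 = 128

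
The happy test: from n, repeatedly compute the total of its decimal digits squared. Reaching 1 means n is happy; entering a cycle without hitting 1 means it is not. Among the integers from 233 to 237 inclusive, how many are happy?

233: 233 → 22 → 8 → 64 → 52 → 29 → 85 → 89 → 145 → 42 → 20 → 4 → 16 → 37 → 58 → 89  (repeats 89)
234: 234 → 29 → 85 → 89 → 145 → 42 → 20 → 4 → 16 → 37 → 58 → 89  (repeats 89)
235: 235 → 38 → 73 → 58 → 89 → 145 → 42 → 20 → 4 → 16 → 37 → 58  (repeats 58)
236: 236 → 49 → 97 → 130 → 10 → 1  (reaches 1)
237: 237 → 62 → 40 → 16 → 37 → 58 → 89 → 145 → 42 → 20 → 4 → 16  (repeats 16)
happy: 236

1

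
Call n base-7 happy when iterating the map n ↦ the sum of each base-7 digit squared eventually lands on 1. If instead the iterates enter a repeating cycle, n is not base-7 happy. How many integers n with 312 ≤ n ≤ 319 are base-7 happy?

1

312: 312 → 56 → 2 → 4 → 16 → 8 → 2  — not base-7 happy
313: 313 → 65 → 9 → 5 → 25 → 25  — not base-7 happy
314: 314 → 76 → 46 → 52 → 10 → 10  — not base-7 happy
315: 315 → 45 → 45  — not base-7 happy
316: 316 → 46 → 52 → 10 → 10  — not base-7 happy
317: 317 → 49 → 1  — base-7 happy
318: 318 → 54 → 26 → 34 → 52 → 10 → 10  — not base-7 happy
319: 319 → 61 → 27 → 45 → 45  — not base-7 happy
base-7 happy: 317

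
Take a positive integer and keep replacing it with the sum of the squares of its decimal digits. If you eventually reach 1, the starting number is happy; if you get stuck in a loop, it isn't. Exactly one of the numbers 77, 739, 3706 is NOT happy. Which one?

77: 77 → 98 → 145 → 42 → 20 → 4 → 16 → 37 → 58 → 89 → 145  — repeats 145 (not happy)
739: 739 → 139 → 91 → 82 → 68 → 100 → 1  — reaches 1 (happy)
3706: 3706 → 94 → 97 → 130 → 10 → 1  — reaches 1 (happy)

77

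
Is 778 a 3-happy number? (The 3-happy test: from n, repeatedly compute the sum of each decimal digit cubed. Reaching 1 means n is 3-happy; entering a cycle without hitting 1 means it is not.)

778 → 7³ + 7³ + 8³ = 1198
1198 → 1³ + 1³ + 9³ + 8³ = 1243
1243 → 1³ + 2³ + 4³ + 3³ = 100
100 → 1³ + 0³ + 0³ = 1  — reached 1.

3-happy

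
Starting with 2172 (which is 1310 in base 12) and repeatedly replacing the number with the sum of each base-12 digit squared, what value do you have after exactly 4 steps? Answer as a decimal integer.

2172 = (1,3,1,0)_12 → 1² + 3² + 1² + 0² = 1 + 9 + 1 + 0 = 11
11 = (11)_12 → 11² = 121
121 = (10,1)_12 → 10² + 1² = 100 + 1 = 101
101 = (8,5)_12 → 8² + 5² = 64 + 25 = 89

89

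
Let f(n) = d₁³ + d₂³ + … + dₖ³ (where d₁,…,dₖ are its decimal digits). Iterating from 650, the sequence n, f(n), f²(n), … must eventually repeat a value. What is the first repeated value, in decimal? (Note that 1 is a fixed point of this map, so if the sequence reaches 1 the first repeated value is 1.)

371

650 → 6³ + 5³ + 0³ = 341
341 → 3³ + 4³ + 1³ = 92
92 → 9³ + 2³ = 737
737 → 7³ + 3³ + 7³ = 713
713 → 7³ + 1³ + 3³ = 371
371 → 3³ + 7³ + 1³ = 371  — 371 already appeared earlier.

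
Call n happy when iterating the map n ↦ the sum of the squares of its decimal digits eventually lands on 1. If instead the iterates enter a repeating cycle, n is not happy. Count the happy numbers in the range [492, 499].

492: 492 → 101 → 2 → 4 → 16 → 37 → 58 → 89 → 145 → 42 → 20 → 4  (repeats 4)
493: 493 → 106 → 37 → 58 → 89 → 145 → 42 → 20 → 4 → 16 → 37  (repeats 37)
494: 494 → 113 → 11 → 2 → 4 → 16 → 37 → 58 → 89 → 145 → 42 → 20 → 4  (repeats 4)
495: 495 → 122 → 9 → 81 → 65 → 61 → 37 → 58 → 89 → 145 → 42 → 20 → 4 → 16 → 37  (repeats 37)
496: 496 → 133 → 19 → 82 → 68 → 100 → 1  (reaches 1)
497: 497 → 146 → 53 → 34 → 25 → 29 → 85 → 89 → 145 → 42 → 20 → 4 → 16 → 37 → 58 → 89  (repeats 89)
498: 498 → 161 → 38 → 73 → 58 → 89 → 145 → 42 → 20 → 4 → 16 → 37 → 58  (repeats 58)
499: 499 → 178 → 114 → 18 → 65 → 61 → 37 → 58 → 89 → 145 → 42 → 20 → 4 → 16 → 37  (repeats 37)
happy: 496

1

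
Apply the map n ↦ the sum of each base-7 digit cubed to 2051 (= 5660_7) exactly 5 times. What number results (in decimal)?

17

2051 = (5,6,6,0)_7 → 5³ + 6³ + 6³ + 0³ = 557
557 = (1,4,2,4)_7 → 1³ + 4³ + 2³ + 4³ = 137
137 = (2,5,4)_7 → 2³ + 5³ + 4³ = 197
197 = (4,0,1)_7 → 4³ + 0³ + 1³ = 65
65 = (1,2,2)_7 → 1³ + 2³ + 2³ = 17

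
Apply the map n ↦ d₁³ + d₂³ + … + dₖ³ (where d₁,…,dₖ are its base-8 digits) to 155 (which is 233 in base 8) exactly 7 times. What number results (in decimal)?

155 = (2,3,3)_8 → 62
62 = (7,6)_8 → 559
559 = (1,0,5,7)_8 → 469
469 = (7,2,5)_8 → 476
476 = (7,3,4)_8 → 434
434 = (6,6,2)_8 → 440
440 = (6,7,0)_8 → 559

559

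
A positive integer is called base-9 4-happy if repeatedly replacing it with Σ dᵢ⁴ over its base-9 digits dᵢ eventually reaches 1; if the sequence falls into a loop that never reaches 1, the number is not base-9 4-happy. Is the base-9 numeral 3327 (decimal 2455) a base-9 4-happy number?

base-9 4-happy

2455 = (3,3,2,7)_9 → 3⁴ + 3⁴ + 2⁴ + 7⁴ = 81 + 81 + 16 + 2401 = 2579
2579 = (3,4,7,5)_9 → 3⁴ + 4⁴ + 7⁴ + 5⁴ = 81 + 256 + 2401 + 625 = 3363
3363 = (4,5,4,6)_9 → 4⁴ + 5⁴ + 4⁴ + 6⁴ = 256 + 625 + 256 + 1296 = 2433
2433 = (3,3,0,3)_9 → 3⁴ + 3⁴ + 0⁴ + 3⁴ = 81 + 81 + 0 + 81 = 243
243 = (3,0,0)_9 → 3⁴ + 0⁴ + 0⁴ = 81 + 0 + 0 = 81
81 = (1,0,0)_9 → 1⁴ + 0⁴ + 0⁴ = 1 + 0 + 0 = 1  — reached 1.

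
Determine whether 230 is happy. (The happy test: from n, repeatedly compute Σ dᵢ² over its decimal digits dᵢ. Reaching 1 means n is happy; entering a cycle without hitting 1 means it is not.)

230 → 2² + 3² + 0² = 4 + 9 + 0 = 13
13 → 1² + 3² = 1 + 9 = 10
10 → 1² + 0² = 1 + 0 = 1  — reached 1.

happy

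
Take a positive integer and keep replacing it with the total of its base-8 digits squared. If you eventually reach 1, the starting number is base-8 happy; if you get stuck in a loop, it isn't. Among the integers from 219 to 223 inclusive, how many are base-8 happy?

1

219: 219 → 27 → 18 → 8 → 1  (reaches 1)
220: 220 → 34 → 20 → 20  (repeats 20)
221: 221 → 43 → 34 → 20 → 20  (repeats 20)
222: 222 → 54 → 72 → 2 → 4 → 16 → 4  (repeats 4)
223: 223 → 67 → 10 → 5 → 25 → 10  (repeats 10)
base-8 happy: 219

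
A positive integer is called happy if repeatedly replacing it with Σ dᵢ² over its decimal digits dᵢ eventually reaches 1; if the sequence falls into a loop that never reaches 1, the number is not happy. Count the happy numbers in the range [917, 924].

2

917: 917 → 131 → 11 → 2 → 4 → 16 → 37 → 58 → 89 → 145 → 42 → 20 → 4  — not happy
918: 918 → 146 → 53 → 34 → 25 → 29 → 85 → 89 → 145 → 42 → 20 → 4 → 16 → 37 → 58 → 89  — not happy
919: 919 → 163 → 46 → 52 → 29 → 85 → 89 → 145 → 42 → 20 → 4 → 16 → 37 → 58 → 89  — not happy
920: 920 → 85 → 89 → 145 → 42 → 20 → 4 → 16 → 37 → 58 → 89  — not happy
921: 921 → 86 → 100 → 1  — happy
922: 922 → 89 → 145 → 42 → 20 → 4 → 16 → 37 → 58 → 89  — not happy
923: 923 → 94 → 97 → 130 → 10 → 1  — happy
924: 924 → 101 → 2 → 4 → 16 → 37 → 58 → 89 → 145 → 42 → 20 → 4  — not happy
happy: 921, 923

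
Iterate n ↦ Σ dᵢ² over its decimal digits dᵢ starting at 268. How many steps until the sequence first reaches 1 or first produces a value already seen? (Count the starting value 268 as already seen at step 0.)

268 → 104
104 → 17
17 → 50
50 → 25
25 → 29
29 → 85
85 → 89
89 → 145
145 → 42
42 → 20
20 → 4
4 → 16
16 → 37
37 → 58
58 → 89  — 89 repeats.
That took 15 steps.

15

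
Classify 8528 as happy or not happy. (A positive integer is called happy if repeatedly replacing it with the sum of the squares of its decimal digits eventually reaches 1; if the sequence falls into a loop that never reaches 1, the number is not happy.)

8528 → 8² + 5² + 2² + 8² = 64 + 25 + 4 + 64 = 157
157 → 1² + 5² + 7² = 1 + 25 + 49 = 75
75 → 7² + 5² = 49 + 25 = 74
74 → 7² + 4² = 49 + 16 = 65
65 → 6² + 5² = 36 + 25 = 61
61 → 6² + 1² = 36 + 1 = 37
37 → 3² + 7² = 9 + 49 = 58
58 → 5² + 8² = 25 + 64 = 89
89 → 8² + 9² = 64 + 81 = 145
145 → 1² + 4² + 5² = 1 + 16 + 25 = 42
42 → 4² + 2² = 16 + 4 = 20
20 → 2² + 0² = 4 + 0 = 4
4 → 4² = 16
16 → 1² + 6² = 1 + 36 = 37  — 37 already seen; the sequence cycles without reaching 1.

not happy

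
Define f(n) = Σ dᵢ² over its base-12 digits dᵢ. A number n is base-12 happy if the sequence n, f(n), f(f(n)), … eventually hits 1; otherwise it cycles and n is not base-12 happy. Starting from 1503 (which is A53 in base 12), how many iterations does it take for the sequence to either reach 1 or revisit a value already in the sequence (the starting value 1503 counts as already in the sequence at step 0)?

3

1503 = (10,5,3)_12 → 10² + 5² + 3² = 100 + 25 + 9 = 134
134 = (11,2)_12 → 11² + 2² = 121 + 4 = 125
125 = (10,5)_12 → 10² + 5² = 100 + 25 = 125  — 125 repeats.
That took 3 steps.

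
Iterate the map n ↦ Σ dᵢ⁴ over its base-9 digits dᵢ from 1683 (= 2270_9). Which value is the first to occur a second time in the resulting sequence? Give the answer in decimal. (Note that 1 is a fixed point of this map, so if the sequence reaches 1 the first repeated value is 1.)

1683 = (2,2,7,0)_9 → 2⁴ + 2⁴ + 7⁴ + 0⁴ = 2433
2433 = (3,3,0,3)_9 → 3⁴ + 3⁴ + 0⁴ + 3⁴ = 243
243 = (3,0,0)_9 → 3⁴ + 0⁴ + 0⁴ = 81
81 = (1,0,0)_9 → 1⁴ + 0⁴ + 0⁴ = 1  — reached the fixed point 1.
1 → 1, so 1 is the first repeated value.

1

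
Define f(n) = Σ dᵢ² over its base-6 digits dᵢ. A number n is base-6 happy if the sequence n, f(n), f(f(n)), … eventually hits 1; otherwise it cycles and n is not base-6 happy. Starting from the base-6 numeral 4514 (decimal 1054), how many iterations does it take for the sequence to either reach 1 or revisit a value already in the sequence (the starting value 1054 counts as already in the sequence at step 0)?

1054 = (4,5,1,4)_6 → 4² + 5² + 1² + 4² = 58
58 = (1,3,4)_6 → 1² + 3² + 4² = 26
26 = (4,2)_6 → 4² + 2² = 20
20 = (3,2)_6 → 3² + 2² = 13
13 = (2,1)_6 → 2² + 1² = 5
5 = (5)_6 → 5² = 25
25 = (4,1)_6 → 4² + 1² = 17
17 = (2,5)_6 → 2² + 5² = 29
29 = (4,5)_6 → 4² + 5² = 41
41 = (1,0,5)_6 → 1² + 0² + 5² = 26  — 26 repeats.
That took 10 steps.

10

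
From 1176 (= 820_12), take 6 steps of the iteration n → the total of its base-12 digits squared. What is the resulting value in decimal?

5

1176 = (8,2,0)_12 → 8² + 2² + 0² = 64 + 4 + 0 = 68
68 = (5,8)_12 → 5² + 8² = 25 + 64 = 89
89 = (7,5)_12 → 7² + 5² = 49 + 25 = 74
74 = (6,2)_12 → 6² + 2² = 36 + 4 = 40
40 = (3,4)_12 → 3² + 4² = 9 + 16 = 25
25 = (2,1)_12 → 2² + 1² = 4 + 1 = 5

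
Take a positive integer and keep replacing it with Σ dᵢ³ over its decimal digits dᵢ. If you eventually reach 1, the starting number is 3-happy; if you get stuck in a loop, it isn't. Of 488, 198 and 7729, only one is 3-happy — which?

7729

488: 488 → 1088 → 1025 → 134 → 92 → 737 → 713 → 371 → 371  — repeats 371 (not 3-happy)
198: 198 → 1242 → 81 → 513 → 153 → 153  — repeats 153 (not 3-happy)
7729: 7729 → 1423 → 100 → 1  — reaches 1 (3-happy)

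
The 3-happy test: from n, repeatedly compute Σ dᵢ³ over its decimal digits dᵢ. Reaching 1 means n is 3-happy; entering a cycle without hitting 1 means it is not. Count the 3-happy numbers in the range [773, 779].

1

773: 773 → 713 → 371 → 371  (repeats 371)
774: 774 → 750 → 468 → 792 → 1080 → 513 → 153 → 153  (repeats 153)
775: 775 → 811 → 514 → 190 → 730 → 370 → 370  (repeats 370)
776: 776 → 902 → 737 → 713 → 371 → 371  (repeats 371)
777: 777 → 1029 → 738 → 882 → 1032 → 36 → 243 → 99 → 1458 → 702 → 351 → 153 → 153  (repeats 153)
778: 778 → 1198 → 1243 → 100 → 1  (reaches 1)
779: 779 → 1415 → 191 → 731 → 371 → 371  (repeats 371)
3-happy: 778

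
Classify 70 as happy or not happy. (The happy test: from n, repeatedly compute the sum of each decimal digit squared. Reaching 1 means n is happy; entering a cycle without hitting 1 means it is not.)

happy

70 → 7² + 0² = 49
49 → 4² + 9² = 97
97 → 9² + 7² = 130
130 → 1² + 3² + 0² = 10
10 → 1² + 0² = 1  — reached 1.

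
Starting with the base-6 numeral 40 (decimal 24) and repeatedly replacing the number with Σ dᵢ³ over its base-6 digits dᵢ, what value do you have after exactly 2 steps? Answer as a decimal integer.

24 = (4,0)_6 → 4³ + 0³ = 64 + 0 = 64
64 = (1,4,4)_6 → 1³ + 4³ + 4³ = 1 + 64 + 64 = 129

129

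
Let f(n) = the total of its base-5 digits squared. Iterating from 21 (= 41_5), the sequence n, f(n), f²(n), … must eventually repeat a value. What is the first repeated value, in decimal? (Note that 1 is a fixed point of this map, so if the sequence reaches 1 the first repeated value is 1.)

21 = (4,1)_5 → 4² + 1² = 16 + 1 = 17
17 = (3,2)_5 → 3² + 2² = 9 + 4 = 13
13 = (2,3)_5 → 2² + 3² = 4 + 9 = 13  — 13 already appeared earlier.

13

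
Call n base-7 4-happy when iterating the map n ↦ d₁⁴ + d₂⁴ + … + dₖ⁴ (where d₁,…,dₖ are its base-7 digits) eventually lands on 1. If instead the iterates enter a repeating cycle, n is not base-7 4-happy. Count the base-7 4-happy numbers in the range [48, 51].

48: 48 → 2592 → 1394 → 338 → 2608 → 514 → 244 → 2848 → 1314 → 1956 → 2258 → 1808 → 1938 → 2258  — not base-7 4-happy
49: 49 → 1  — base-7 4-happy
50: 50 → 2 → 16 → 32 → 512 → 164 → 178 → 418 → 708 → 98 → 16  — not base-7 4-happy
51: 51 → 17 → 97 → 2593 → 1459 → 963 → 1153 → 803 → 673 → 1923 → 1507 → 913 → 609 → 707 → 97  — not base-7 4-happy
base-7 4-happy: 49

1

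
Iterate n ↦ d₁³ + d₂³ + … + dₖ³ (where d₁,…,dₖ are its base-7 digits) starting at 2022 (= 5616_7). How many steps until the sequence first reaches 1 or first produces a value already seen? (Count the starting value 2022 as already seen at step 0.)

2022 = (5,6,1,6)_7 → 558
558 = (1,4,2,5)_7 → 198
198 = (4,0,2)_7 → 72
72 = (1,3,2)_7 → 36
36 = (5,1)_7 → 126
126 = (2,4,0)_7 → 72  — 72 repeats.
That took 6 steps.

6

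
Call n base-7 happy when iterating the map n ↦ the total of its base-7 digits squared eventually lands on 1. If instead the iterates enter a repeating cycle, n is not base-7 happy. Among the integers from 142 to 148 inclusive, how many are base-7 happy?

142: 142 → 44 → 40 → 50 → 2 → 4 → 16 → 8 → 2  — not base-7 happy
143: 143 → 49 → 1  — base-7 happy
144: 144 → 56 → 2 → 4 → 16 → 8 → 2  — not base-7 happy
145: 145 → 65 → 9 → 5 → 25 → 25  — not base-7 happy
146: 146 → 76 → 46 → 52 → 10 → 10  — not base-7 happy
147: 147 → 9 → 5 → 25 → 25  — not base-7 happy
148: 148 → 10 → 10  — not base-7 happy
base-7 happy: 143

1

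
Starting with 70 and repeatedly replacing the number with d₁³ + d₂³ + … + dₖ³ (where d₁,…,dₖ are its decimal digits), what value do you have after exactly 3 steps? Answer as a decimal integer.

514

70 → 7³ + 0³ = 343 + 0 = 343
343 → 3³ + 4³ + 3³ = 27 + 64 + 27 = 118
118 → 1³ + 1³ + 8³ = 1 + 1 + 512 = 514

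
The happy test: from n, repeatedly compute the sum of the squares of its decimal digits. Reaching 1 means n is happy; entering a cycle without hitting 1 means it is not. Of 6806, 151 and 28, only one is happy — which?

6806: 6806 → 136 → 46 → 52 → 29 → 85 → 89 → 145 → 42 → 20 → 4 → 16 → 37 → 58 → 89  — repeats 89 (not happy)
151: 151 → 27 → 53 → 34 → 25 → 29 → 85 → 89 → 145 → 42 → 20 → 4 → 16 → 37 → 58 → 89  — repeats 89 (not happy)
28: 28 → 68 → 100 → 1  — reaches 1 (happy)

28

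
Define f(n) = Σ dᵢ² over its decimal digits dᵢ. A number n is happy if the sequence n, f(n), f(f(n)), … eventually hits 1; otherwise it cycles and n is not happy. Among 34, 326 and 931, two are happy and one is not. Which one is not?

34: 34 → 25 → 29 → 85 → 89 → 145 → 42 → 20 → 4 → 16 → 37 → 58 → 89  — repeats 89 (not happy)
326: 326 → 49 → 97 → 130 → 10 → 1  — reaches 1 (happy)
931: 931 → 91 → 82 → 68 → 100 → 1  — reaches 1 (happy)

34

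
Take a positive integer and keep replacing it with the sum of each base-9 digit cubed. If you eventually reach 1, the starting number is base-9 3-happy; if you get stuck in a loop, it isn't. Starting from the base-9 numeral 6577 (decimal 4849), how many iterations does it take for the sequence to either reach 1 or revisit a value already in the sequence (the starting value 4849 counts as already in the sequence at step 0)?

8

4849 = (6,5,7,7)_9 → 1027
1027 = (1,3,6,1)_9 → 245
245 = (3,0,2)_9 → 35
35 = (3,8)_9 → 539
539 = (6,5,8)_9 → 853
853 = (1,1,4,7)_9 → 409
409 = (5,0,4)_9 → 189
189 = (2,3,0)_9 → 35  — 35 repeats.
That took 8 steps.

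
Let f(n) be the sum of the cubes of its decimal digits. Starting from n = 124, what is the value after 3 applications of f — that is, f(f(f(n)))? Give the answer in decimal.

124 → 1³ + 2³ + 4³ = 1 + 8 + 64 = 73
73 → 7³ + 3³ = 343 + 27 = 370
370 → 3³ + 7³ + 0³ = 27 + 343 + 0 = 370

370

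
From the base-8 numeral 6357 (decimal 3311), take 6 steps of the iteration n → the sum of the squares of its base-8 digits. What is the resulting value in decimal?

26

3311 = (6,3,5,7)_8 → 6² + 3² + 5² + 7² = 36 + 9 + 25 + 49 = 119
119 = (1,6,7)_8 → 1² + 6² + 7² = 1 + 36 + 49 = 86
86 = (1,2,6)_8 → 1² + 2² + 6² = 1 + 4 + 36 = 41
41 = (5,1)_8 → 5² + 1² = 25 + 1 = 26
26 = (3,2)_8 → 3² + 2² = 9 + 4 = 13
13 = (1,5)_8 → 1² + 5² = 1 + 25 = 26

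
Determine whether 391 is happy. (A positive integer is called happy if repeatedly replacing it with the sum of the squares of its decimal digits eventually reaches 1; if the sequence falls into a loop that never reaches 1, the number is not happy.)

391 → 3² + 9² + 1² = 91
91 → 9² + 1² = 82
82 → 8² + 2² = 68
68 → 6² + 8² = 100
100 → 1² + 0² + 0² = 1  — reached 1.

happy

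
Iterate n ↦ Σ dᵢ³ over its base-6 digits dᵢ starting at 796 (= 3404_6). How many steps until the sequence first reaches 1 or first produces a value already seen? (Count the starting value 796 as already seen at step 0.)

3

796 = (3,4,0,4)_6 → 3³ + 4³ + 0³ + 4³ = 155
155 = (4,1,5)_6 → 4³ + 1³ + 5³ = 190
190 = (5,1,4)_6 → 5³ + 1³ + 4³ = 190  — 190 repeats.
That took 3 steps.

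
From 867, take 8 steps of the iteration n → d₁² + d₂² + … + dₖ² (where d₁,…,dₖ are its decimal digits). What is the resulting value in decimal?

37

867 → 8² + 6² + 7² = 149
149 → 1² + 4² + 9² = 98
98 → 9² + 8² = 145
145 → 1² + 4² + 5² = 42
42 → 4² + 2² = 20
20 → 2² + 0² = 4
4 → 4² = 16
16 → 1² + 6² = 37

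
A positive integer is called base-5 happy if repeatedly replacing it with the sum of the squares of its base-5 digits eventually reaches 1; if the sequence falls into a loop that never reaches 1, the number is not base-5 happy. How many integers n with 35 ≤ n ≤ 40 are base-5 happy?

1

35: 35 → 5 → 1  — base-5 happy
36: 36 → 6 → 2 → 4 → 16 → 10 → 4  — not base-5 happy
37: 37 → 9 → 17 → 13 → 13  — not base-5 happy
38: 38 → 14 → 20 → 16 → 10 → 4 → 16  — not base-5 happy
39: 39 → 21 → 17 → 13 → 13  — not base-5 happy
40: 40 → 10 → 4 → 16 → 10  — not base-5 happy
base-5 happy: 35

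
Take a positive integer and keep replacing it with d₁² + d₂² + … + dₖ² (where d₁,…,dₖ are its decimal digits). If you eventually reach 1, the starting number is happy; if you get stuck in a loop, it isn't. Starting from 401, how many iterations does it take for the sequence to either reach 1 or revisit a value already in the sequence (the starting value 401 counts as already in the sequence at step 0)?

401 → 4² + 0² + 1² = 17
17 → 1² + 7² = 50
50 → 5² + 0² = 25
25 → 2² + 5² = 29
29 → 2² + 9² = 85
85 → 8² + 5² = 89
89 → 8² + 9² = 145
145 → 1² + 4² + 5² = 42
42 → 4² + 2² = 20
20 → 2² + 0² = 4
4 → 4² = 16
16 → 1² + 6² = 37
37 → 3² + 7² = 58
58 → 5² + 8² = 89  — 89 repeats.
That took 14 steps.

14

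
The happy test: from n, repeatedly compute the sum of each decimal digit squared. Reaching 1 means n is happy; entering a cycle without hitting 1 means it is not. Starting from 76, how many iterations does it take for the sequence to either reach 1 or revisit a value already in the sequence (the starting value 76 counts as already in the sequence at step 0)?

76 → 7² + 6² = 49 + 36 = 85
85 → 8² + 5² = 64 + 25 = 89
89 → 8² + 9² = 64 + 81 = 145
145 → 1² + 4² + 5² = 1 + 16 + 25 = 42
42 → 4² + 2² = 16 + 4 = 20
20 → 2² + 0² = 4 + 0 = 4
4 → 4² = 16
16 → 1² + 6² = 1 + 36 = 37
37 → 3² + 7² = 9 + 49 = 58
58 → 5² + 8² = 25 + 64 = 89  — 89 repeats.
That took 10 steps.

10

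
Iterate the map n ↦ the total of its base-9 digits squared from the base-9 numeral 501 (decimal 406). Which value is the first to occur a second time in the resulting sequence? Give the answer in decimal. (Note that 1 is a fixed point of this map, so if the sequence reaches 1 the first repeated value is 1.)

406 = (5,0,1)_9 → 5² + 0² + 1² = 25 + 0 + 1 = 26
26 = (2,8)_9 → 2² + 8² = 4 + 64 = 68
68 = (7,5)_9 → 7² + 5² = 49 + 25 = 74
74 = (8,2)_9 → 8² + 2² = 64 + 4 = 68  — 68 already appeared earlier.

68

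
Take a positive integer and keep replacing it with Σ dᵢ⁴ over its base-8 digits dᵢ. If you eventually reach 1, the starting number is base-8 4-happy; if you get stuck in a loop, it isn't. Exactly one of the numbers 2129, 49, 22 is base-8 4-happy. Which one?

2129

2129: 2129 → 274 → 288 → 512 → 1  — reaches 1 (base-8 4-happy)
49: 49 → 1297 → 289 → 513 → 2 → 16 → 16  — repeats 16 (not base-8 4-happy)
22: 22 → 1312 → 528 → 17 → 17  — repeats 17 (not base-8 4-happy)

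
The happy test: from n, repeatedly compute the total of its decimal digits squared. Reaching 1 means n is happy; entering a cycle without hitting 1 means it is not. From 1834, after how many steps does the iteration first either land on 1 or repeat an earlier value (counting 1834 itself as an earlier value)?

13

1834 → 1² + 8² + 3² + 4² = 1 + 64 + 9 + 16 = 90
90 → 9² + 0² = 81 + 0 = 81
81 → 8² + 1² = 64 + 1 = 65
65 → 6² + 5² = 36 + 25 = 61
61 → 6² + 1² = 36 + 1 = 37
37 → 3² + 7² = 9 + 49 = 58
58 → 5² + 8² = 25 + 64 = 89
89 → 8² + 9² = 64 + 81 = 145
145 → 1² + 4² + 5² = 1 + 16 + 25 = 42
42 → 4² + 2² = 16 + 4 = 20
20 → 2² + 0² = 4 + 0 = 4
4 → 4² = 16
16 → 1² + 6² = 1 + 36 = 37  — 37 repeats.
That took 13 steps.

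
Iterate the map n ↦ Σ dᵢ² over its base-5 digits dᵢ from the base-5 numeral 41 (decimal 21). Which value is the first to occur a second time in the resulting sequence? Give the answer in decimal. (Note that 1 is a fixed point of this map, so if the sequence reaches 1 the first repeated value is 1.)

21 = (4,1)_5 → 4² + 1² = 17
17 = (3,2)_5 → 3² + 2² = 13
13 = (2,3)_5 → 2² + 3² = 13  — 13 already appeared earlier.

13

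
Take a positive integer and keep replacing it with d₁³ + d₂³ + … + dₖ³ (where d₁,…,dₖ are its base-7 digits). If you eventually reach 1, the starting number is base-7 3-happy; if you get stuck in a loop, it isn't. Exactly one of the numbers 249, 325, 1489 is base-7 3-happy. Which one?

325

249: 249 → 189 → 243 → 405 → 219 → 99 → 9 → 9  — repeats 9 (not base-7 3-happy)
325: 325 → 307 → 433 → 343 → 1  — reaches 1 (base-7 3-happy)
1489: 1489 → 205 → 73 → 55 → 217 → 91 → 217  — repeats 217 (not base-7 3-happy)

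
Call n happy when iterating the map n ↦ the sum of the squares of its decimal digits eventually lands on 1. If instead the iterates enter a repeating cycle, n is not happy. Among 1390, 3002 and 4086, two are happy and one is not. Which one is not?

4086

1390: 1390 → 91 → 82 → 68 → 100 → 1  — reaches 1 (happy)
3002: 3002 → 13 → 10 → 1  — reaches 1 (happy)
4086: 4086 → 116 → 38 → 73 → 58 → 89 → 145 → 42 → 20 → 4 → 16 → 37 → 58  — repeats 58 (not happy)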